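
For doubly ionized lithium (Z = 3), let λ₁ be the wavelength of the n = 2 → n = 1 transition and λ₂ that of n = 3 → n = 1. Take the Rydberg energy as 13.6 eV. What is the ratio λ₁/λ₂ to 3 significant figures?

λ ∝ 1/ΔE ∝ 1/(1/n_f² − 1/n_i²), and the Z² and hc factors cancel in the ratio.
λ₁/λ₂ = (1/1² − 1/3²)/(1/1² − 1/2²) = 0.8889/0.7500 = 1.19.

1.19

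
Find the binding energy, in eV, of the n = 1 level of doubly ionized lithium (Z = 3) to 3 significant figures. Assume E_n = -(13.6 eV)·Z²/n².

122 eV

E_n = −13.6 Z²/n² = −122.4/n² eV for Z = 3.
E_1 = −122.4/1 = −122 eV, so ionization (to E = 0) requires 122 eV.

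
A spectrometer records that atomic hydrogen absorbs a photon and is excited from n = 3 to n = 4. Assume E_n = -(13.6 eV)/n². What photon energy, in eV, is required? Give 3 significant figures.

E_4 = −13.60/16 = −0.8500 eV and E_3 = −13.60/9 = −1.511 eV.
The photon energy is |E_4 − E_3| = 0.661 eV.

0.661 eV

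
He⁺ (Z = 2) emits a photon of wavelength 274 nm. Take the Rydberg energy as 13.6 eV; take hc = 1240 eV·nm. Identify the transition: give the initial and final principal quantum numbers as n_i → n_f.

n_i = 6, n_f = 3

The photon energy is ΔE = hc/λ = 1240 / 274 = 4.526 eV.
With Z = 2, ΔE = 54.40 × (1/n_f² − 1/n_i²), so 1/n_f² − 1/n_i² = 0.08319.
Trying n_f = 3 gives 1/n_i² = 0.02792, i.e. n_i ≈ 6; this pair matches.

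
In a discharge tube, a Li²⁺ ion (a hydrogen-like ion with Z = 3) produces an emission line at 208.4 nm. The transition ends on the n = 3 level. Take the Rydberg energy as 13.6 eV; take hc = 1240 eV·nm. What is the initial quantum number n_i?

n_i = 4

The photon energy is ΔE = hc/λ = 1240 / 208.4 = 5.950 eV.
With Z = 3, ΔE = 122.4 × (1/n_f² − 1/n_i²), so 1/n_f² − 1/n_i² = 0.04861.
With n_f = 3: 1/n_i² = 1/9 − 0.04861 = 0.06250, so n_i ≈ 4.00.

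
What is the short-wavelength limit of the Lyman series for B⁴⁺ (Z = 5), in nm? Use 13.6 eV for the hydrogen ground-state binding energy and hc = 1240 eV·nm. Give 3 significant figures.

The Lyman series has lower level n_f = 1; the series limit corresponds to n_i → ∞.
ΔE_max = 13.6 × 25 / 1² = 340.0 eV.
λ_min = 1240 / 340.0 = 3.65 nm.

3.65 nm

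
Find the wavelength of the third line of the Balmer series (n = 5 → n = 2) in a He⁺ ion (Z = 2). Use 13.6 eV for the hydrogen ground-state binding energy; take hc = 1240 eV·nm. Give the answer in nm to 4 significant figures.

The Balmer series terminates on n_f = 2; the third line has n_i = 2+3 = 5.
ΔE = 54.40 × (1/2² − 1/5²) = 11.42 eV.
λ = 1240 / 11.42 = 108.5 nm.

108.5 nm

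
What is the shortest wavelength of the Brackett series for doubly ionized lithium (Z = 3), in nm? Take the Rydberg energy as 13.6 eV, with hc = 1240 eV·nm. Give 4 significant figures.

162.1 nm

The Brackett series has lower level n_f = 4; the series limit corresponds to n_i → ∞.
ΔE_max = 13.6 × 9 / 4² = 7.650 eV.
λ_min = 1240 / 7.650 = 162.1 nm.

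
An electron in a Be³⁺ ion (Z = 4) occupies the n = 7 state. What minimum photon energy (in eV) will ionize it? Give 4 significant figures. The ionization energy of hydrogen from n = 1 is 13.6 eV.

E_n = −13.6 Z²/n² = −217.6/n² eV for Z = 4.
E_7 = −217.6/49 = −4.441 eV, so ionization (to E = 0) requires 4.441 eV.

4.441 eV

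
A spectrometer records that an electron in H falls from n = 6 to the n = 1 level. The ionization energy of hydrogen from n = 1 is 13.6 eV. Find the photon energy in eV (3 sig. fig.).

E_6 = −13.60/36 = −0.3778 eV and E_1 = −13.60/1 = −13.60 eV.
The photon energy is |E_6 − E_1| = 13.2 eV.

13.2 eV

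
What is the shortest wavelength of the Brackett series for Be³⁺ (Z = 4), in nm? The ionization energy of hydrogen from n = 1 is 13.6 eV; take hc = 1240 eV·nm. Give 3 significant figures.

The Brackett series has lower level n_f = 4; the series limit corresponds to n_i → ∞.
ΔE_max = 13.6 × 16 / 4² = 13.60 eV.
λ_min = 1240 / 13.60 = 91.2 nm.

91.2 nm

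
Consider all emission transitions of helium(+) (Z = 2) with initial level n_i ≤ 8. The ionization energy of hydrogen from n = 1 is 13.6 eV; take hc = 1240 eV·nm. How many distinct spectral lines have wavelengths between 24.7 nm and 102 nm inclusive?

4

Enumerate all n_i → n_f pairs with 1 ≤ n_f < n_i ≤ 8 and compute λ = 1240 / [13.6·4·(1/n_f² − 1/n_i²)].
Lines falling in [24.7, 102] nm: 3→1 (25.64 nm), 2→1 (30.39 nm), 8→2 (97.25 nm), 7→2 (99.28 nm).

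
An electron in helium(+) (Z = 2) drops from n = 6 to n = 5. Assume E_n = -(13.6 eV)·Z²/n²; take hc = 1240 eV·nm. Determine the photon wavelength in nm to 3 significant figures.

1860 nm

For Z = 2 the level energies scale as Z², so the effective Rydberg energy is 13.6 × 4 = 54.40 eV.
ΔE = 54.40 × (1/5² − 1/6²) = 54.40 × 0.01222 = 0.6649 eV.
λ = hc/ΔE = 1240 / 0.6649 = 1860 nm.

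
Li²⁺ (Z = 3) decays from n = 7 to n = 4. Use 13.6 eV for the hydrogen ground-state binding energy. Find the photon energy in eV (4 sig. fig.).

5.152 eV

The Bohr energies scale as Z², so for Z = 3: E_n = −122.4/n² eV.
E_7 = −122.4/49 = −2.498 eV and E_4 = −122.4/16 = −7.650 eV.
The photon energy is |E_7 − E_4| = 5.152 eV.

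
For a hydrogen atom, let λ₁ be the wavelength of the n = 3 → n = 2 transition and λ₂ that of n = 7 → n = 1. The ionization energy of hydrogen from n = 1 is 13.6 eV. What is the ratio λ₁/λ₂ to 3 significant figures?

7.05

λ ∝ 1/ΔE ∝ 1/(1/n_f² − 1/n_i²), and the Z² and hc factors cancel in the ratio.
λ₁/λ₂ = (1/1² − 1/7²)/(1/2² − 1/3²) = 0.9796/0.1389 = 7.05.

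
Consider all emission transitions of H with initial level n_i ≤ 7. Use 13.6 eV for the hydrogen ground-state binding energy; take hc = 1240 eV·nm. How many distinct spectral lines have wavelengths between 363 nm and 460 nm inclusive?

3

Enumerate all n_i → n_f pairs with 1 ≤ n_f < n_i ≤ 7 and compute λ = 1240 / [13.6·1·(1/n_f² − 1/n_i²)].
Lines falling in [363, 460] nm: 7→2 (397.1 nm), 6→2 (410.3 nm), 5→2 (434.2 nm).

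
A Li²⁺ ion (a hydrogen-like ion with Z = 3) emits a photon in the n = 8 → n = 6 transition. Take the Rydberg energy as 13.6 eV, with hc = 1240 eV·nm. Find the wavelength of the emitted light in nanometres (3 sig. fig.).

For Z = 3 the level energies scale as Z², so the effective Rydberg energy is 13.6 × 9 = 122.4 eV.
ΔE = 122.4 × (1/6² − 1/8²) = 122.4 × 0.01215 = 1.488 eV.
λ = hc/ΔE = 1240 / 1.488 = 834 nm.

834 nm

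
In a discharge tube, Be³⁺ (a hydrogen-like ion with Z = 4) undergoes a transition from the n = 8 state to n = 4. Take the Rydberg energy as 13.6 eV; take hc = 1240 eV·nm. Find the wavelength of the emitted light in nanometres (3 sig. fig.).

For Z = 4 the level energies scale as Z², so the effective Rydberg energy is 13.6 × 16 = 217.6 eV.
ΔE = 217.6 × (1/4² − 1/8²) = 217.6 × 0.04688 = 10.20 eV.
λ = hc/ΔE = 1240 / 10.20 = 122 nm.

122 nm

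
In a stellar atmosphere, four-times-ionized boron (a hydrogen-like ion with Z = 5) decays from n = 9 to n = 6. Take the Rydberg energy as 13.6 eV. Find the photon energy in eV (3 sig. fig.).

The Bohr energies scale as Z², so for Z = 5: E_n = −340.0/n² eV.
E_9 = −340.0/81 = −4.198 eV and E_6 = −340.0/36 = −9.444 eV.
The photon energy is |E_9 − E_6| = 5.25 eV.

5.25 eV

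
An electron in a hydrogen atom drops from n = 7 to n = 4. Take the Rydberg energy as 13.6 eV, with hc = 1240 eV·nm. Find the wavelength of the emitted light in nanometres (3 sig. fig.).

2170 nm

ΔE = 13.60 × (1/4² − 1/7²) = 13.60 × 0.04209 = 0.5724 eV.
λ = hc/ΔE = 1240 / 0.5724 = 2170 nm.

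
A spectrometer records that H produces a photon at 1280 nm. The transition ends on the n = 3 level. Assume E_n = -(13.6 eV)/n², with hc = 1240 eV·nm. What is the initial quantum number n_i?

n_i = 5

The photon energy is ΔE = hc/λ = 1240 / 1280 = 0.9688 eV.
With Z = 1, ΔE = 13.60 × (1/n_f² − 1/n_i²), so 1/n_f² − 1/n_i² = 0.07123.
With n_f = 3: 1/n_i² = 1/9 − 0.07123 = 0.03988, so n_i ≈ 5.01.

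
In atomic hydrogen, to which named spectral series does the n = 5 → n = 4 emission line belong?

Brackett

The series is set by the lower level: n_f = 4 is the Brackett series.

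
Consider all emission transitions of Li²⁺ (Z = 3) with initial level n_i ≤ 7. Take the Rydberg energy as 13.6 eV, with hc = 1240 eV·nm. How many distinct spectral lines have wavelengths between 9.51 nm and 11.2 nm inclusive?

4

Enumerate all n_i → n_f pairs with 1 ≤ n_f < n_i ≤ 7 and compute λ = 1240 / [13.6·9·(1/n_f² − 1/n_i²)].
Lines falling in [9.51, 11.2] nm: 7→1 (10.34 nm), 6→1 (10.42 nm), 5→1 (10.55 nm), 4→1 (10.81 nm).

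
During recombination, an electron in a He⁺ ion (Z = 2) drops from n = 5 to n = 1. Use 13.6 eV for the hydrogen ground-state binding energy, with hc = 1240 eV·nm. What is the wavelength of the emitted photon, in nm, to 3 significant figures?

For Z = 2 the level energies scale as Z², so the effective Rydberg energy is 13.6 × 4 = 54.40 eV.
ΔE = 54.40 × (1/1² − 1/5²) = 54.40 × 0.9600 = 52.22 eV.
λ = hc/ΔE = 1240 / 52.22 = 23.7 nm.

23.7 nm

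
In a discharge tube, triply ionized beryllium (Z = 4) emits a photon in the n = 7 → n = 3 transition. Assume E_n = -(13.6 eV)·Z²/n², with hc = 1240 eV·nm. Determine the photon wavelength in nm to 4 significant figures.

For Z = 4 the level energies scale as Z², so the effective Rydberg energy is 13.6 × 16 = 217.6 eV.
ΔE = 217.6 × (1/3² − 1/7²) = 217.6 × 0.09070 = 19.74 eV.
λ = hc/ΔE = 1240 / 19.74 = 62.83 nm.

62.83 nm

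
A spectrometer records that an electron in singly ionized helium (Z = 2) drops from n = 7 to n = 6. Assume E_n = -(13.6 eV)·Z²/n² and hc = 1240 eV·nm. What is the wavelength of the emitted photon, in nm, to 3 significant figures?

3090 nm

For Z = 2 the level energies scale as Z², so the effective Rydberg energy is 13.6 × 4 = 54.40 eV.
ΔE = 54.40 × (1/6² − 1/7²) = 54.40 × 0.007370 = 0.4009 eV.
λ = hc/ΔE = 1240 / 0.4009 = 3090 nm.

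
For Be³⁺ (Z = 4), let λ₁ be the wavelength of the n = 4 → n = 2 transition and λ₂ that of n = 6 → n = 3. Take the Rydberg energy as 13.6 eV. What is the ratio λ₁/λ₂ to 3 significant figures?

0.444

λ ∝ 1/ΔE ∝ 1/(1/n_f² − 1/n_i²), and the Z² and hc factors cancel in the ratio.
λ₁/λ₂ = (1/3² − 1/6²)/(1/2² − 1/4²) = 0.08333/0.1875 = 0.444.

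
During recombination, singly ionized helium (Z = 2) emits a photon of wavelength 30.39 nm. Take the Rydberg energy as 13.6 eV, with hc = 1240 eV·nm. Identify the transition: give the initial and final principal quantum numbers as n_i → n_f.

n_i = 2, n_f = 1

The photon energy is ΔE = hc/λ = 1240 / 30.39 = 40.80 eV.
With Z = 2, ΔE = 54.40 × (1/n_f² − 1/n_i²), so 1/n_f² − 1/n_i² = 0.7501.
Trying n_f = 1 gives 1/n_i² = 0.2499, i.e. n_i ≈ 2; this pair matches.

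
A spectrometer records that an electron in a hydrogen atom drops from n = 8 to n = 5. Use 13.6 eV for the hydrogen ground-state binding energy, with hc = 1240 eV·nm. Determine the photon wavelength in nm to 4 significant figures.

ΔE = 13.60 × (1/5² − 1/8²) = 13.60 × 0.02438 = 0.3315 eV.
λ = hc/ΔE = 1240 / 0.3315 = 3741 nm.

3741 nm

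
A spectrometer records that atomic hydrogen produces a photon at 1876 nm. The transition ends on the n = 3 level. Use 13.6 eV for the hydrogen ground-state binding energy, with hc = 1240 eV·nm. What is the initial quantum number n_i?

The photon energy is ΔE = hc/λ = 1240 / 1876 = 0.6610 eV.
With Z = 1, ΔE = 13.60 × (1/n_f² − 1/n_i²), so 1/n_f² − 1/n_i² = 0.04860.
With n_f = 3: 1/n_i² = 1/9 − 0.04860 = 0.06251, so n_i ≈ 4.00.

n_i = 4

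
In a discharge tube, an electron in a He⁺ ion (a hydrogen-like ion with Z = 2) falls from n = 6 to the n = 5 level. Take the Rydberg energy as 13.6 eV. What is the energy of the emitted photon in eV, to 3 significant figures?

The Bohr energies scale as Z², so for Z = 2: E_n = −54.40/n² eV.
E_6 = −54.40/36 = −1.511 eV and E_5 = −54.40/25 = −2.176 eV.
The photon energy is |E_6 − E_5| = 0.665 eV.

0.665 eV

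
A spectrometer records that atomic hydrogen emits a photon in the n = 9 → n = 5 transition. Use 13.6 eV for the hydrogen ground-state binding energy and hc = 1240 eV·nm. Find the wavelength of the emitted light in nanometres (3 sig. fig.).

ΔE = 13.60 × (1/5² − 1/9²) = 13.60 × 0.02765 = 0.3761 eV.
λ = hc/ΔE = 1240 / 0.3761 = 3300 nm.

3300 nm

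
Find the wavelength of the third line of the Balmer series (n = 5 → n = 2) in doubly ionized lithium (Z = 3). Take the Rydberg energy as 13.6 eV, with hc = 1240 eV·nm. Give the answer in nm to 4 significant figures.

The Balmer series terminates on n_f = 2; the third line has n_i = 2+3 = 5.
ΔE = 122.4 × (1/2² − 1/5²) = 25.70 eV.
λ = 1240 / 25.70 = 48.24 nm.

48.24 nm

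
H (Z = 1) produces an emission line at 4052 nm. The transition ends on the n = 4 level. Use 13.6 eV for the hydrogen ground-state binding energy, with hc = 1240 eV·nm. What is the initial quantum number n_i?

The photon energy is ΔE = hc/λ = 1240 / 4052 = 0.3060 eV.
With Z = 1, ΔE = 13.60 × (1/n_f² − 1/n_i²), so 1/n_f² − 1/n_i² = 0.02250.
With n_f = 4: 1/n_i² = 1/16 − 0.02250 = 0.04000, so n_i ≈ 5.00.

n_i = 5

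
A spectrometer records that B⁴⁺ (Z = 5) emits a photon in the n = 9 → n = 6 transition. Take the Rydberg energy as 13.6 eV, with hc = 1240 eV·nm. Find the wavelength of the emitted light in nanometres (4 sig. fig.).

For Z = 5 the level energies scale as Z², so the effective Rydberg energy is 13.6 × 25 = 340.0 eV.
ΔE = 340.0 × (1/6² − 1/9²) = 340.0 × 0.01543 = 5.247 eV.
λ = hc/ΔE = 1240 / 5.247 = 236.3 nm.

236.3 nm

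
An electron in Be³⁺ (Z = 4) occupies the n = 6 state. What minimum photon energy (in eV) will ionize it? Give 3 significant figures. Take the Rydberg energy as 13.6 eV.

6.04 eV

E_n = −13.6 Z²/n² = −217.6/n² eV for Z = 4.
E_6 = −217.6/36 = −6.04 eV, so ionization (to E = 0) requires 6.04 eV.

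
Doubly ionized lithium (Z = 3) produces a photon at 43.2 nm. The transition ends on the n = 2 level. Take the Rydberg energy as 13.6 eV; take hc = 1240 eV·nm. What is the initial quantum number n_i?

n_i = 8

The photon energy is ΔE = hc/λ = 1240 / 43.2 = 28.70 eV.
With Z = 3, ΔE = 122.4 × (1/n_f² − 1/n_i²), so 1/n_f² − 1/n_i² = 0.2345.
With n_f = 2: 1/n_i² = 1/4 − 0.2345 = 0.01549, so n_i ≈ 8.03.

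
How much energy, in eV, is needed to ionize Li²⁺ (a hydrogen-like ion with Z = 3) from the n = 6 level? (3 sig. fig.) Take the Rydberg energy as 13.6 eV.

3.40 eV

E_n = −13.6 Z²/n² = −122.4/n² eV for Z = 3.
E_6 = −122.4/36 = −3.40 eV, so ionization (to E = 0) requires 3.40 eV.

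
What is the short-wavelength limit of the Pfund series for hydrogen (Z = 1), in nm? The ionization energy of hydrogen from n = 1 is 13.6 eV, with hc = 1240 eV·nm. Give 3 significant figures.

The Pfund series has lower level n_f = 5; the series limit corresponds to n_i → ∞.
ΔE_max = 13.6 × 1 / 5² = 0.5440 eV.
λ_min = 1240 / 0.5440 = 2280 nm.

2280 nm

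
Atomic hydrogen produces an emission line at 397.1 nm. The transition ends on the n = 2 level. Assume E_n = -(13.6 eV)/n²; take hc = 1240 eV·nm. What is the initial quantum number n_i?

n_i = 7

The photon energy is ΔE = hc/λ = 1240 / 397.1 = 3.123 eV.
With Z = 1, ΔE = 13.60 × (1/n_f² − 1/n_i²), so 1/n_f² − 1/n_i² = 0.2296.
With n_f = 2: 1/n_i² = 1/4 − 0.2296 = 0.02039, so n_i ≈ 7.00.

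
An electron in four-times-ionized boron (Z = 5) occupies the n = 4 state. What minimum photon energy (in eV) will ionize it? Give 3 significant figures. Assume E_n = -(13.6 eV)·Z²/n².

E_n = −13.6 Z²/n² = −340.0/n² eV for Z = 5.
E_4 = −340.0/16 = −21.3 eV, so ionization (to E = 0) requires 21.3 eV.

21.3 eV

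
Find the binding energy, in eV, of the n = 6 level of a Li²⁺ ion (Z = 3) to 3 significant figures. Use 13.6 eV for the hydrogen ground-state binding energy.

3.40 eV

E_n = −13.6 Z²/n² = −122.4/n² eV for Z = 3.
E_6 = −122.4/36 = −3.40 eV, so ionization (to E = 0) requires 3.40 eV.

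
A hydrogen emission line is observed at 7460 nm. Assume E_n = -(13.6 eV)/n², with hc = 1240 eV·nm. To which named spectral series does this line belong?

ΔE = 1240/7460 = 0.1662 eV.
This matches 13.6 × (1/5² − 1/6²), so n_f = 5: the Pfund series.

Pfund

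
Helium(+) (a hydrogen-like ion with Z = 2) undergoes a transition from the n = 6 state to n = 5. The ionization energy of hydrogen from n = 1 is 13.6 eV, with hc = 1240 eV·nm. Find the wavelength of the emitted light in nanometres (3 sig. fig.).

For Z = 2 the level energies scale as Z², so the effective Rydberg energy is 13.6 × 4 = 54.40 eV.
ΔE = 54.40 × (1/5² − 1/6²) = 54.40 × 0.01222 = 0.6649 eV.
λ = hc/ΔE = 1240 / 0.6649 = 1860 nm.

1860 nm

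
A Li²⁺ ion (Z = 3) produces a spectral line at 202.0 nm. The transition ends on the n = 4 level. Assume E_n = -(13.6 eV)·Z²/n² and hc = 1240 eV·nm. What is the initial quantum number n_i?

n_i = 9

The photon energy is ΔE = hc/λ = 1240 / 202.0 = 6.139 eV.
With Z = 3, ΔE = 122.4 × (1/n_f² − 1/n_i²), so 1/n_f² − 1/n_i² = 0.05015.
With n_f = 4: 1/n_i² = 1/16 − 0.05015 = 0.01235, so n_i ≈ 9.00.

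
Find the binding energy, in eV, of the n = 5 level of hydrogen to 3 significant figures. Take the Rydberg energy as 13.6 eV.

0.544 eV

E_5 = −13.60/25 = −0.544 eV, so ionization (to E = 0) requires 0.544 eV.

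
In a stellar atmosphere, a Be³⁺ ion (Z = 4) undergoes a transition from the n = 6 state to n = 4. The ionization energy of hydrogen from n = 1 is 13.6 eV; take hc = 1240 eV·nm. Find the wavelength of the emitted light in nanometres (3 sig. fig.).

164 nm

For Z = 4 the level energies scale as Z², so the effective Rydberg energy is 13.6 × 16 = 217.6 eV.
ΔE = 217.6 × (1/4² − 1/6²) = 217.6 × 0.03472 = 7.556 eV.
λ = hc/ΔE = 1240 / 7.556 = 164 nm.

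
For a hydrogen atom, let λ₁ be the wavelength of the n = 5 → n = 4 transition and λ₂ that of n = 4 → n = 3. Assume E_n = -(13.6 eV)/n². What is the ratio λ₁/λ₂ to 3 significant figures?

2.16

λ ∝ 1/ΔE ∝ 1/(1/n_f² − 1/n_i²), and the Z² and hc factors cancel in the ratio.
λ₁/λ₂ = (1/3² − 1/4²)/(1/4² − 1/5²) = 0.04861/0.02250 = 2.16.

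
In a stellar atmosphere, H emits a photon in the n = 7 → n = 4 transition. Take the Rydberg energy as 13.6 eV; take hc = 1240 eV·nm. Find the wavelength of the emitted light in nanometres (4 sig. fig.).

ΔE = 13.60 × (1/4² − 1/7²) = 13.60 × 0.04209 = 0.5724 eV.
λ = hc/ΔE = 1240 / 0.5724 = 2166 nm.
This line belongs to the Brackett series.

2166 nm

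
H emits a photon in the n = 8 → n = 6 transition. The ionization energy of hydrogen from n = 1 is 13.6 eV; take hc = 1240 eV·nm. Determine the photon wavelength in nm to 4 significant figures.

7503 nm

ΔE = 13.60 × (1/6² − 1/8²) = 13.60 × 0.01215 = 0.1653 eV.
λ = hc/ΔE = 1240 / 0.1653 = 7503 nm.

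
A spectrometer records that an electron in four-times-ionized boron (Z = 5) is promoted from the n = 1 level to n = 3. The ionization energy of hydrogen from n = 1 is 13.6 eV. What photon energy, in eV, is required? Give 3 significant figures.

302 eV

The Bohr energies scale as Z², so for Z = 5: E_n = −340.0/n² eV.
E_3 = −340.0/9 = −37.78 eV and E_1 = −340.0/1 = −340.0 eV.
The photon energy is |E_3 − E_1| = 302 eV.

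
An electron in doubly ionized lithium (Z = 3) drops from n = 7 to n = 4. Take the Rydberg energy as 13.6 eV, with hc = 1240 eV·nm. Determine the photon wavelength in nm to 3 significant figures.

241 nm

For Z = 3 the level energies scale as Z², so the effective Rydberg energy is 13.6 × 9 = 122.4 eV.
ΔE = 122.4 × (1/4² − 1/7²) = 122.4 × 0.04209 = 5.152 eV.
λ = hc/ΔE = 1240 / 5.152 = 241 nm.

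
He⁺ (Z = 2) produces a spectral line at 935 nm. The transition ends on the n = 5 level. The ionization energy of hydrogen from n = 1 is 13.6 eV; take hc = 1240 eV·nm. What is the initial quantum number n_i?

n_i = 8

The photon energy is ΔE = hc/λ = 1240 / 935 = 1.326 eV.
With Z = 2, ΔE = 54.40 × (1/n_f² − 1/n_i²), so 1/n_f² − 1/n_i² = 0.02438.
With n_f = 5: 1/n_i² = 1/25 − 0.02438 = 0.01562, so n_i ≈ 8.00.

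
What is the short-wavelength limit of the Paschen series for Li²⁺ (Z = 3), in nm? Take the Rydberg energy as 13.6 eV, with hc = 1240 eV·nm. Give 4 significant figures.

The Paschen series has lower level n_f = 3; the series limit corresponds to n_i → ∞.
ΔE_max = 13.6 × 9 / 3² = 13.60 eV.
λ_min = 1240 / 13.60 = 91.18 nm.

91.18 nm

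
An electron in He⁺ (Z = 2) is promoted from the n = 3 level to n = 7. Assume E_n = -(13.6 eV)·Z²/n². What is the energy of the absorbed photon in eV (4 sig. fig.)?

4.934 eV

The Bohr energies scale as Z², so for Z = 2: E_n = −54.40/n² eV.
E_7 = −54.40/49 = −1.110 eV and E_3 = −54.40/9 = −6.044 eV.
The photon energy is |E_7 − E_3| = 4.934 eV.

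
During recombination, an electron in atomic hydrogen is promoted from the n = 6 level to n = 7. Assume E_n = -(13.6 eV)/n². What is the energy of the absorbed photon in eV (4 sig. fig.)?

0.1002 eV

E_7 = −13.60/49 = −0.2776 eV and E_6 = −13.60/36 = −0.3778 eV.
The photon energy is |E_7 − E_6| = 0.1002 eV.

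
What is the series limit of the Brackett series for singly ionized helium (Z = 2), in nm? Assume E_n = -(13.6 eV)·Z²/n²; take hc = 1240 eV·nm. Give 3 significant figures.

The Brackett series has lower level n_f = 4; the series limit corresponds to n_i → ∞.
ΔE_max = 13.6 × 4 / 4² = 3.400 eV.
λ_min = 1240 / 3.400 = 365 nm.

365 nm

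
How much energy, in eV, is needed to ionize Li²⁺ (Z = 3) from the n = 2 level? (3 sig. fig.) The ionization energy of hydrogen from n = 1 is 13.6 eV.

E_n = −13.6 Z²/n² = −122.4/n² eV for Z = 3.
E_2 = −122.4/4 = −30.6 eV, so ionization (to E = 0) requires 30.6 eV.

30.6 eV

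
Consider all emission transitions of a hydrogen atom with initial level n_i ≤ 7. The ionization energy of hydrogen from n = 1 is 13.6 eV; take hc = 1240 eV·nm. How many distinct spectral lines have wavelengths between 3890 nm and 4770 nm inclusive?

Enumerate all n_i → n_f pairs with 1 ≤ n_f < n_i ≤ 7 and compute λ = 1240 / [13.6·1·(1/n_f² − 1/n_i²)].
Lines falling in [3890, 4770] nm: 5→4 (4052 nm), 7→5 (4654 nm).

2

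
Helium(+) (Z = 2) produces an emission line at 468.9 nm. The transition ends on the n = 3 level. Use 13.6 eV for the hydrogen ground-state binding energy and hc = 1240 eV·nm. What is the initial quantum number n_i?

The photon energy is ΔE = hc/λ = 1240 / 468.9 = 2.644 eV.
With Z = 2, ΔE = 54.40 × (1/n_f² − 1/n_i²), so 1/n_f² − 1/n_i² = 0.04861.
With n_f = 3: 1/n_i² = 1/9 − 0.04861 = 0.06250, so n_i ≈ 4.00.

n_i = 4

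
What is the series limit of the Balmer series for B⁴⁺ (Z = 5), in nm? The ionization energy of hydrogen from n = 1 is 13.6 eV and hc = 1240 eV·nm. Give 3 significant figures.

14.6 nm

The Balmer series has lower level n_f = 2; the series limit corresponds to n_i → ∞.
ΔE_max = 13.6 × 25 / 2² = 85.00 eV.
λ_min = 1240 / 85.00 = 14.6 nm.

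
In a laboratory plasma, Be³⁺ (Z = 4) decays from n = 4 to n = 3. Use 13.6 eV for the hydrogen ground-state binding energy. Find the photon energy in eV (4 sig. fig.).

10.58 eV

The Bohr energies scale as Z², so for Z = 4: E_n = −217.6/n² eV.
E_4 = −217.6/16 = −13.60 eV and E_3 = −217.6/9 = −24.18 eV.
The photon energy is |E_4 − E_3| = 10.58 eV.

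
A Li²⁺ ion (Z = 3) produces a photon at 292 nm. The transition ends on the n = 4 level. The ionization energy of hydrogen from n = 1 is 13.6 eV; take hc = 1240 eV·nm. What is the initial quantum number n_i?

The photon energy is ΔE = hc/λ = 1240 / 292 = 4.247 eV.
With Z = 3, ΔE = 122.4 × (1/n_f² − 1/n_i²), so 1/n_f² − 1/n_i² = 0.03469.
With n_f = 4: 1/n_i² = 1/16 − 0.03469 = 0.02781, so n_i ≈ 6.00.

n_i = 6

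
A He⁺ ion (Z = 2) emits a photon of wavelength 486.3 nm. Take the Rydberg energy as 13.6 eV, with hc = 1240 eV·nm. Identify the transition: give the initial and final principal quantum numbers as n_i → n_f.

n_i = 8, n_f = 4

The photon energy is ΔE = hc/λ = 1240 / 486.3 = 2.550 eV.
With Z = 2, ΔE = 54.40 × (1/n_f² − 1/n_i²), so 1/n_f² − 1/n_i² = 0.04687.
Trying n_f = 4 gives 1/n_i² = 0.01563, i.e. n_i ≈ 8; this pair matches.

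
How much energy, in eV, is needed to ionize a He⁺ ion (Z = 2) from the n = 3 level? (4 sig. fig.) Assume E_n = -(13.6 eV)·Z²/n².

6.044 eV

E_n = −13.6 Z²/n² = −54.40/n² eV for Z = 2.
E_3 = −54.40/9 = −6.044 eV, so ionization (to E = 0) requires 6.044 eV.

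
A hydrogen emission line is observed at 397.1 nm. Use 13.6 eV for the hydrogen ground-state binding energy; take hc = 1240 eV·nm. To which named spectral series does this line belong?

Balmer

ΔE = 1240/397.1 = 3.123 eV.
This matches 13.6 × (1/2² − 1/7²), so n_f = 2: the Balmer series.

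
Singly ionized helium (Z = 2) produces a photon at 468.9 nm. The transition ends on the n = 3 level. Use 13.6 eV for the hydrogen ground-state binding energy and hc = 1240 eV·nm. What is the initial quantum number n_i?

The photon energy is ΔE = hc/λ = 1240 / 468.9 = 2.644 eV.
With Z = 2, ΔE = 54.40 × (1/n_f² − 1/n_i²), so 1/n_f² − 1/n_i² = 0.04861.
With n_f = 3: 1/n_i² = 1/9 − 0.04861 = 0.06250, so n_i ≈ 4.00.

n_i = 4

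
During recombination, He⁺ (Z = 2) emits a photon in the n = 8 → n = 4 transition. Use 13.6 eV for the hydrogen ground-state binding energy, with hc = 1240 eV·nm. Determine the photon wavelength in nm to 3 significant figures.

486 nm

For Z = 2 the level energies scale as Z², so the effective Rydberg energy is 13.6 × 4 = 54.40 eV.
ΔE = 54.40 × (1/4² − 1/8²) = 54.40 × 0.04688 = 2.550 eV.
λ = hc/ΔE = 1240 / 2.550 = 486 nm.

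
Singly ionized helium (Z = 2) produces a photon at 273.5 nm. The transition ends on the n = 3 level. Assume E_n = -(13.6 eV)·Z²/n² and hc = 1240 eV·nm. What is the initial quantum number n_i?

n_i = 6

The photon energy is ΔE = hc/λ = 1240 / 273.5 = 4.534 eV.
With Z = 2, ΔE = 54.40 × (1/n_f² − 1/n_i²), so 1/n_f² − 1/n_i² = 0.08334.
With n_f = 3: 1/n_i² = 1/9 − 0.08334 = 0.02777, so n_i ≈ 6.00.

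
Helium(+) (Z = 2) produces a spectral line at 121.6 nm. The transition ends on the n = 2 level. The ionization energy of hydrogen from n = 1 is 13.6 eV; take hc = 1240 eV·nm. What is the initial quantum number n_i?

n_i = 4

The photon energy is ΔE = hc/λ = 1240 / 121.6 = 10.20 eV.
With Z = 2, ΔE = 54.40 × (1/n_f² − 1/n_i²), so 1/n_f² − 1/n_i² = 0.1875.
With n_f = 2: 1/n_i² = 1/4 − 0.1875 = 0.06255, so n_i ≈ 4.00.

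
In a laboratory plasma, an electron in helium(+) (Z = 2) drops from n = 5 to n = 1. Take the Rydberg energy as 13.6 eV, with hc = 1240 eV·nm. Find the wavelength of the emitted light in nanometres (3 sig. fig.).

23.7 nm

For Z = 2 the level energies scale as Z², so the effective Rydberg energy is 13.6 × 4 = 54.40 eV.
ΔE = 54.40 × (1/1² − 1/5²) = 54.40 × 0.9600 = 52.22 eV.
λ = hc/ΔE = 1240 / 52.22 = 23.7 nm.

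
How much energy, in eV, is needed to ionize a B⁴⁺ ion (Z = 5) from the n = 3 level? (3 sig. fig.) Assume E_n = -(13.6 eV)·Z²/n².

E_n = −13.6 Z²/n² = −340.0/n² eV for Z = 5.
E_3 = −340.0/9 = −37.8 eV, so ionization (to E = 0) requires 37.8 eV.

37.8 eV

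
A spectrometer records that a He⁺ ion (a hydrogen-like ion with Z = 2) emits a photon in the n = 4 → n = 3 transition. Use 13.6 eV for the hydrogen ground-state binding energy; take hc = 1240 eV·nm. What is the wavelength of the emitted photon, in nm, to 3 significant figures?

For Z = 2 the level energies scale as Z², so the effective Rydberg energy is 13.6 × 4 = 54.40 eV.
ΔE = 54.40 × (1/3² − 1/4²) = 54.40 × 0.04861 = 2.644 eV.
λ = hc/ΔE = 1240 / 2.644 = 469 nm.

469 nm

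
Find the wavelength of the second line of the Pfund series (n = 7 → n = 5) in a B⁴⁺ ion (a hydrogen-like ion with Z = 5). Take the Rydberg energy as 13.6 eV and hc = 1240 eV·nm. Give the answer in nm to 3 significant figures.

186 nm

The Pfund series terminates on n_f = 5; the second line has n_i = 5+2 = 7.
ΔE = 340.0 × (1/5² − 1/7²) = 6.661 eV.
λ = 1240 / 6.661 = 186 nm.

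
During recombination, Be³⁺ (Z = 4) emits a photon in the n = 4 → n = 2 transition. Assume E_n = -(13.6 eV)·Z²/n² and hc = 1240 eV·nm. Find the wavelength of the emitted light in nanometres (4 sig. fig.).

30.39 nm

For Z = 4 the level energies scale as Z², so the effective Rydberg energy is 13.6 × 16 = 217.6 eV.
ΔE = 217.6 × (1/2² − 1/4²) = 217.6 × 0.1875 = 40.80 eV.
λ = hc/ΔE = 1240 / 40.80 = 30.39 nm.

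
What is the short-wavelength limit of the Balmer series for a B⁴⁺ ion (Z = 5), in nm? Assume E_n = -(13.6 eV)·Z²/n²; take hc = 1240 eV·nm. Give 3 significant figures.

The Balmer series has lower level n_f = 2; the series limit corresponds to n_i → ∞.
ΔE_max = 13.6 × 25 / 2² = 85.00 eV.
λ_min = 1240 / 85.00 = 14.6 nm.

14.6 nm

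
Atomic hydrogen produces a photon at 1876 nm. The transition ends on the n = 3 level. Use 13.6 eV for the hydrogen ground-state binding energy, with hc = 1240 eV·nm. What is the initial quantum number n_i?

n_i = 4

The photon energy is ΔE = hc/λ = 1240 / 1876 = 0.6610 eV.
With Z = 1, ΔE = 13.60 × (1/n_f² − 1/n_i²), so 1/n_f² − 1/n_i² = 0.04860.
With n_f = 3: 1/n_i² = 1/9 − 0.04860 = 0.06251, so n_i ≈ 4.00.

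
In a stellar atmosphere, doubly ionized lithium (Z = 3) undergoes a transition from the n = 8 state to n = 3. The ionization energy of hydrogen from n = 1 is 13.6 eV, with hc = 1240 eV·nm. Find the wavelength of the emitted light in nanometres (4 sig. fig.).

106.1 nm

For Z = 3 the level energies scale as Z², so the effective Rydberg energy is 13.6 × 9 = 122.4 eV.
ΔE = 122.4 × (1/3² − 1/8²) = 122.4 × 0.09549 = 11.69 eV.
λ = hc/ΔE = 1240 / 11.69 = 106.1 nm.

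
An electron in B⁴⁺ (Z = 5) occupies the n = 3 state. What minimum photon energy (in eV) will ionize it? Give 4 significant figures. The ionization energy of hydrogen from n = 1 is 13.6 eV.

37.78 eV

E_n = −13.6 Z²/n² = −340.0/n² eV for Z = 5.
E_3 = −340.0/9 = −37.78 eV, so ionization (to E = 0) requires 37.78 eV.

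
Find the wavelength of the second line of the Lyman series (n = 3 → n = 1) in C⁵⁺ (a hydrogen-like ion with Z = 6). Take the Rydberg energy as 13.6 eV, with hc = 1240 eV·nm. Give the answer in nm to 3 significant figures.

2.85 nm

The Lyman series terminates on n_f = 1; the second line has n_i = 1+2 = 3.
ΔE = 489.6 × (1/1² − 1/3²) = 435.2 eV.
λ = 1240 / 435.2 = 2.85 nm.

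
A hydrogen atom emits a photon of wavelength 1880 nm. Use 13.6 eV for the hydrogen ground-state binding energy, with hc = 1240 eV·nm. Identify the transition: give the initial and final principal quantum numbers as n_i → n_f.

n_i = 4, n_f = 3

The photon energy is ΔE = hc/λ = 1240 / 1880 = 0.6596 eV.
With Z = 1, ΔE = 13.60 × (1/n_f² − 1/n_i²), so 1/n_f² − 1/n_i² = 0.04850.
Trying n_f = 3 gives 1/n_i² = 0.06261, i.e. n_i ≈ 4; this pair matches.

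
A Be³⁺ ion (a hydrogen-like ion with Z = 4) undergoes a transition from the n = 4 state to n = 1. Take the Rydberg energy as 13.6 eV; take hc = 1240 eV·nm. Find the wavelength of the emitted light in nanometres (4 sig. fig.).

6.078 nm

For Z = 4 the level energies scale as Z², so the effective Rydberg energy is 13.6 × 16 = 217.6 eV.
ΔE = 217.6 × (1/1² − 1/4²) = 217.6 × 0.9375 = 204.0 eV.
λ = hc/ΔE = 1240 / 204.0 = 6.078 nm.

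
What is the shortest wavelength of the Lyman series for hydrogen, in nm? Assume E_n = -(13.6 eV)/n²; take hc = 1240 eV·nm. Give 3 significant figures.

91.2 nm

The Lyman series has lower level n_f = 1; the series limit corresponds to n_i → ∞.
ΔE_max = 13.6 × 1 / 1² = 13.60 eV.
λ_min = 1240 / 13.60 = 91.2 nm.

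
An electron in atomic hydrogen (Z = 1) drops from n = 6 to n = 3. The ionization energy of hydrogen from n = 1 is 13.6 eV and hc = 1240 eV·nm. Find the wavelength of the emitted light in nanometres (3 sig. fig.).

1090 nm

ΔE = 13.60 × (1/3² − 1/6²) = 13.60 × 0.08333 = 1.133 eV.
λ = hc/ΔE = 1240 / 1.133 = 1090 nm.
This line belongs to the Paschen series.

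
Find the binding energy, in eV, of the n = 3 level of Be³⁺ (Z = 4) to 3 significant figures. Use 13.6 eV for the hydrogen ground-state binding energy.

E_n = −13.6 Z²/n² = −217.6/n² eV for Z = 4.
E_3 = −217.6/9 = −24.2 eV, so ionization (to E = 0) requires 24.2 eV.

24.2 eV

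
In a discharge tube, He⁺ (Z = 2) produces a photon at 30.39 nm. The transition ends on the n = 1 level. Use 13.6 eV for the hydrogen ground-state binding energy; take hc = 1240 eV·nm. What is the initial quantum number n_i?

n_i = 2

The photon energy is ΔE = hc/λ = 1240 / 30.39 = 40.80 eV.
With Z = 2, ΔE = 54.40 × (1/n_f² − 1/n_i²), so 1/n_f² − 1/n_i² = 0.7501.
With n_f = 1: 1/n_i² = 1/1 − 0.7501 = 0.2499, so n_i ≈ 2.00.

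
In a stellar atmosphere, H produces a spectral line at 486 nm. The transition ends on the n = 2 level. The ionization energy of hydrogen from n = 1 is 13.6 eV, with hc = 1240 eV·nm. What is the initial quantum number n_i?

n_i = 4

The photon energy is ΔE = hc/λ = 1240 / 486 = 2.551 eV.
With Z = 1, ΔE = 13.60 × (1/n_f² − 1/n_i²), so 1/n_f² − 1/n_i² = 0.1876.
With n_f = 2: 1/n_i² = 1/4 − 0.1876 = 0.06239, so n_i ≈ 4.00.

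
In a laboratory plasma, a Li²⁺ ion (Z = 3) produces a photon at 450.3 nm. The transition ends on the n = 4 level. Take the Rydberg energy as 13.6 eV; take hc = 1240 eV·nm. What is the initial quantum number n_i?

The photon energy is ΔE = hc/λ = 1240 / 450.3 = 2.754 eV.
With Z = 3, ΔE = 122.4 × (1/n_f² − 1/n_i²), so 1/n_f² − 1/n_i² = 0.02250.
With n_f = 4: 1/n_i² = 1/16 − 0.02250 = 0.04000, so n_i ≈ 5.00.

n_i = 5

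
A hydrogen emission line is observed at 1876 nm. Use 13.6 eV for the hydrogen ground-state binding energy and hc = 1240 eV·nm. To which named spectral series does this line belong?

Paschen

ΔE = 1240/1876 = 0.6610 eV.
This matches 13.6 × (1/3² − 1/4²), so n_f = 3: the Paschen series.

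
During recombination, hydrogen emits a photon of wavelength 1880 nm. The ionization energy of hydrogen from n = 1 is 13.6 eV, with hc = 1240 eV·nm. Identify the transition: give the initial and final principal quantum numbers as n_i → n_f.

The photon energy is ΔE = hc/λ = 1240 / 1880 = 0.6596 eV.
With Z = 1, ΔE = 13.60 × (1/n_f² − 1/n_i²), so 1/n_f² − 1/n_i² = 0.04850.
Trying n_f = 3 gives 1/n_i² = 0.06261, i.e. n_i ≈ 4; this pair matches.

n_i = 4, n_f = 3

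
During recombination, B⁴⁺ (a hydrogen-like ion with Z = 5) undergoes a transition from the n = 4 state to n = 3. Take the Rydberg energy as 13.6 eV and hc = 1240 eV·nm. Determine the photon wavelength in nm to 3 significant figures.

For Z = 5 the level energies scale as Z², so the effective Rydberg energy is 13.6 × 25 = 340.0 eV.
ΔE = 340.0 × (1/3² − 1/4²) = 340.0 × 0.04861 = 16.53 eV.
λ = hc/ΔE = 1240 / 16.53 = 75.0 nm.

75.0 nm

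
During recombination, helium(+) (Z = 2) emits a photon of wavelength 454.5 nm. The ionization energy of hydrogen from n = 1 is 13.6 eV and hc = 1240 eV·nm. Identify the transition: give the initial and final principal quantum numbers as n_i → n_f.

The photon energy is ΔE = hc/λ = 1240 / 454.5 = 2.728 eV.
With Z = 2, ΔE = 54.40 × (1/n_f² − 1/n_i²), so 1/n_f² − 1/n_i² = 0.05015.
Trying n_f = 4 gives 1/n_i² = 0.01235, i.e. n_i ≈ 9; this pair matches.

n_i = 9, n_f = 4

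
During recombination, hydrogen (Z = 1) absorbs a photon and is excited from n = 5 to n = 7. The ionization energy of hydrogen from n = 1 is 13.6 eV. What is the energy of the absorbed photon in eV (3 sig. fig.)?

E_7 = −13.60/49 = −0.2776 eV and E_5 = −13.60/25 = −0.5440 eV.
The photon energy is |E_7 − E_5| = 0.266 eV.

0.266 eV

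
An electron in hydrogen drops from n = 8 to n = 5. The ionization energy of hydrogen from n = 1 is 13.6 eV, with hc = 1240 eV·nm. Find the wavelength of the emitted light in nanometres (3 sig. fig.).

3740 nm

ΔE = 13.60 × (1/5² − 1/8²) = 13.60 × 0.02438 = 0.3315 eV.
λ = hc/ΔE = 1240 / 0.3315 = 3740 nm.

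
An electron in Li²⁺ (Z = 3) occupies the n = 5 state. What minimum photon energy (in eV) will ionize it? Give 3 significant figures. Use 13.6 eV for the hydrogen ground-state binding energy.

E_n = −13.6 Z²/n² = −122.4/n² eV for Z = 3.
E_5 = −122.4/25 = −4.90 eV, so ionization (to E = 0) requires 4.90 eV.

4.90 eV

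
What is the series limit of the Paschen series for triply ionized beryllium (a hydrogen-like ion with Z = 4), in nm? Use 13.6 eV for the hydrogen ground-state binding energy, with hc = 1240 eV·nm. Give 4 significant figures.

The Paschen series has lower level n_f = 3; the series limit corresponds to n_i → ∞.
ΔE_max = 13.6 × 16 / 3² = 24.18 eV.
λ_min = 1240 / 24.18 = 51.29 nm.

51.29 nm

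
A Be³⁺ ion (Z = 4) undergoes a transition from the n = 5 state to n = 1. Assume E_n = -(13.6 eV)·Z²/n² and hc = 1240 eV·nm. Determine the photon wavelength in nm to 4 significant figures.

5.936 nm

For Z = 4 the level energies scale as Z², so the effective Rydberg energy is 13.6 × 16 = 217.6 eV.
ΔE = 217.6 × (1/1² − 1/5²) = 217.6 × 0.9600 = 208.9 eV.
λ = hc/ΔE = 1240 / 208.9 = 5.936 nm.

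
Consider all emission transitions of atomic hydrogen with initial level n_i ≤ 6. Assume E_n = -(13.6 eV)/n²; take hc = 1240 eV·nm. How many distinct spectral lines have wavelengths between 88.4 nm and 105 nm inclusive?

4

Enumerate all n_i → n_f pairs with 1 ≤ n_f < n_i ≤ 6 and compute λ = 1240 / [13.6·1·(1/n_f² − 1/n_i²)].
Lines falling in [88.4, 105] nm: 6→1 (93.78 nm), 5→1 (94.98 nm), 4→1 (97.25 nm), 3→1 (102.6 nm).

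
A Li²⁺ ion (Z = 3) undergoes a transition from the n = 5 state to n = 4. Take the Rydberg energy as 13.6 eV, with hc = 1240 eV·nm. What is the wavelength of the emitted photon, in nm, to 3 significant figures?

For Z = 3 the level energies scale as Z², so the effective Rydberg energy is 13.6 × 9 = 122.4 eV.
ΔE = 122.4 × (1/4² − 1/5²) = 122.4 × 0.02250 = 2.754 eV.
λ = hc/ΔE = 1240 / 2.754 = 450 nm.

450 nm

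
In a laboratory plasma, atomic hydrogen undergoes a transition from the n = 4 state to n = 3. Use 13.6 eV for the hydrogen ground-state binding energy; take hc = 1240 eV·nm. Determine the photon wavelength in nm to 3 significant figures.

ΔE = 13.60 × (1/3² − 1/4²) = 13.60 × 0.04861 = 0.6611 eV.
λ = hc/ΔE = 1240 / 0.6611 = 1880 nm.

1880 nm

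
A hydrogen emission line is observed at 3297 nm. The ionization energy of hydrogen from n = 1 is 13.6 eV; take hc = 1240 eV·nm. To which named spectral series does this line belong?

ΔE = 1240/3297 = 0.3761 eV.
This matches 13.6 × (1/5² − 1/9²), so n_f = 5: the Pfund series.

Pfund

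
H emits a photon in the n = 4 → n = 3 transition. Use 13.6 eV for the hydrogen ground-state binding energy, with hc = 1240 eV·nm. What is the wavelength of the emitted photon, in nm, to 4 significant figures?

1876 nm

ΔE = 13.60 × (1/3² − 1/4²) = 13.60 × 0.04861 = 0.6611 eV.
λ = hc/ΔE = 1240 / 0.6611 = 1876 nm.
This line belongs to the Paschen series.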